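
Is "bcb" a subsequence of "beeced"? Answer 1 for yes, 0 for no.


Check if "bcb" is a subsequence of "beeced"
Greedy scan:
  Position 0 ('b'): matches sub[0] = 'b'
  Position 1 ('e'): no match needed
  Position 2 ('e'): no match needed
  Position 3 ('c'): matches sub[1] = 'c'
  Position 4 ('e'): no match needed
  Position 5 ('d'): no match needed
Only matched 2/3 characters => not a subsequence

0


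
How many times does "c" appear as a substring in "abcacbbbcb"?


Searching for "c" in "abcacbbbcb"
Scanning each position:
  Position 0: "a" => no
  Position 1: "b" => no
  Position 2: "c" => MATCH
  Position 3: "a" => no
  Position 4: "c" => MATCH
  Position 5: "b" => no
  Position 6: "b" => no
  Position 7: "b" => no
  Position 8: "c" => MATCH
  Position 9: "b" => no
Total occurrences: 3

3


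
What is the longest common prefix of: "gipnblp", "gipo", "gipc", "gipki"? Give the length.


Words: gipnblp, gipo, gipc, gipki
  Position 0: all 'g' => match
  Position 1: all 'i' => match
  Position 2: all 'p' => match
  Position 3: ('n', 'o', 'c', 'k') => mismatch, stop
LCP = "gip" (length 3)

3


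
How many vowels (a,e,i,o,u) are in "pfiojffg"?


Input: pfiojffg
Checking each character:
  'p' at position 0: consonant
  'f' at position 1: consonant
  'i' at position 2: vowel (running total: 1)
  'o' at position 3: vowel (running total: 2)
  'j' at position 4: consonant
  'f' at position 5: consonant
  'f' at position 6: consonant
  'g' at position 7: consonant
Total vowels: 2

2


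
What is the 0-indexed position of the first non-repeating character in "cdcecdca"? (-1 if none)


Input: cdcecdca
Character frequencies:
  'a': 1
  'c': 4
  'd': 2
  'e': 1
Scanning left to right for freq == 1:
  Position 0 ('c'): freq=4, skip
  Position 1 ('d'): freq=2, skip
  Position 2 ('c'): freq=4, skip
  Position 3 ('e'): unique! => answer = 3

3


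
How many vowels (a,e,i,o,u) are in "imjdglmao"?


Input: imjdglmao
Checking each character:
  'i' at position 0: vowel (running total: 1)
  'm' at position 1: consonant
  'j' at position 2: consonant
  'd' at position 3: consonant
  'g' at position 4: consonant
  'l' at position 5: consonant
  'm' at position 6: consonant
  'a' at position 7: vowel (running total: 2)
  'o' at position 8: vowel (running total: 3)
Total vowels: 3

3


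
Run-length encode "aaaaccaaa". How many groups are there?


Input: aaaaccaaa
Scanning for consecutive runs:
  Group 1: 'a' x 4 (positions 0-3)
  Group 2: 'c' x 2 (positions 4-5)
  Group 3: 'a' x 3 (positions 6-8)
Total groups: 3

3


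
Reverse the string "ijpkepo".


Input: ijpkepo
Reading characters right to left:
  Position 6: 'o'
  Position 5: 'p'
  Position 4: 'e'
  Position 3: 'k'
  Position 2: 'p'
  Position 1: 'j'
  Position 0: 'i'
Reversed: opekpji

opekpji


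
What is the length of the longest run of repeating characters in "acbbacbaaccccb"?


Input: "acbbacbaaccccb"
Scanning for longest run:
  Position 1 ('c'): new char, reset run to 1
  Position 2 ('b'): new char, reset run to 1
  Position 3 ('b'): continues run of 'b', length=2
  Position 4 ('a'): new char, reset run to 1
  Position 5 ('c'): new char, reset run to 1
  Position 6 ('b'): new char, reset run to 1
  Position 7 ('a'): new char, reset run to 1
  Position 8 ('a'): continues run of 'a', length=2
  Position 9 ('c'): new char, reset run to 1
  Position 10 ('c'): continues run of 'c', length=2
  Position 11 ('c'): continues run of 'c', length=3
  Position 12 ('c'): continues run of 'c', length=4
  Position 13 ('b'): new char, reset run to 1
Longest run: 'c' with length 4

4


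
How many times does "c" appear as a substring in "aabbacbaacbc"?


Searching for "c" in "aabbacbaacbc"
Scanning each position:
  Position 0: "a" => no
  Position 1: "a" => no
  Position 2: "b" => no
  Position 3: "b" => no
  Position 4: "a" => no
  Position 5: "c" => MATCH
  Position 6: "b" => no
  Position 7: "a" => no
  Position 8: "a" => no
  Position 9: "c" => MATCH
  Position 10: "b" => no
  Position 11: "c" => MATCH
Total occurrences: 3

3


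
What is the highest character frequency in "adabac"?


Input: adabac
Character counts:
  'a': 3
  'b': 1
  'c': 1
  'd': 1
Maximum frequency: 3

3


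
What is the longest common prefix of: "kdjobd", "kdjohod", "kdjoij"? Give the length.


Words: kdjobd, kdjohod, kdjoij
  Position 0: all 'k' => match
  Position 1: all 'd' => match
  Position 2: all 'j' => match
  Position 3: all 'o' => match
  Position 4: ('b', 'h', 'i') => mismatch, stop
LCP = "kdjo" (length 4)

4


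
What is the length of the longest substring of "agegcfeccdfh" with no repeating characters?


Input: "agegcfeccdfh"
Sliding window (track last position of each char):
  Position 0 ('a'): window [0,0] length 1 -- new best
  Position 1 ('g'): window [0,1] length 2 -- new best
  Position 2 ('e'): window [0,2] length 3 -- new best
  Position 3 ('g'): repeat (last at 1), move window start to 2
  Position 3 ('g'): window [2,3] length 2
  Position 4 ('c'): window [2,4] length 3
  Position 5 ('f'): window [2,5] length 4 -- new best
  Position 6 ('e'): repeat (last at 2), move window start to 3
  Position 6 ('e'): window [3,6] length 4
  Position 7 ('c'): repeat (last at 4), move window start to 5
  Position 7 ('c'): window [5,7] length 3
  Position 8 ('c'): repeat (last at 7), move window start to 8
  Position 8 ('c'): window [8,8] length 1
  Position 9 ('d'): window [8,9] length 2
  Position 10 ('f'): window [8,10] length 3
  Position 11 ('h'): window [8,11] length 4
Longest substring with no repeats: "egcf" with length 4

4


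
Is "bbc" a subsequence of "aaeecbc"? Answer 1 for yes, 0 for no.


Check if "bbc" is a subsequence of "aaeecbc"
Greedy scan:
  Position 0 ('a'): no match needed
  Position 1 ('a'): no match needed
  Position 2 ('e'): no match needed
  Position 3 ('e'): no match needed
  Position 4 ('c'): no match needed
  Position 5 ('b'): matches sub[0] = 'b'
  Position 6 ('c'): no match needed
Only matched 1/3 characters => not a subsequence

0


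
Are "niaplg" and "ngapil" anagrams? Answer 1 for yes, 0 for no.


Strings: "niaplg", "ngapil"
Sorted first:  agilnp
Sorted second: agilnp
Sorted forms match => anagrams

1


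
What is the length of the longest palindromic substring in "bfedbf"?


Input: "bfedbf"
Checking substrings for palindromes:
  No multi-char palindromic substrings found
Longest palindromic substring: "b" with length 1

1


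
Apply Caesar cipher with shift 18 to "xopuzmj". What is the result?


Caesar cipher: shift "xopuzmj" by 18
  'x' (pos 23) + 18 = pos 15 = 'p'
  'o' (pos 14) + 18 = pos 6 = 'g'
  'p' (pos 15) + 18 = pos 7 = 'h'
  'u' (pos 20) + 18 = pos 12 = 'm'
  'z' (pos 25) + 18 = pos 17 = 'r'
  'm' (pos 12) + 18 = pos 4 = 'e'
  'j' (pos 9) + 18 = pos 1 = 'b'
Result: pghmreb

pghmreb


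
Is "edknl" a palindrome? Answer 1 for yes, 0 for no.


Input: edknl
Reversed: lnkde
  Compare pos 0 ('e') with pos 4 ('l'): MISMATCH
  Compare pos 1 ('d') with pos 3 ('n'): MISMATCH
Result: not a palindrome

0


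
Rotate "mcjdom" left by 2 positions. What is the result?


Input: "mcjdom", rotate left by 2
First 2 characters: "mc"
Remaining characters: "jdom"
Concatenate remaining + first: "jdom" + "mc" = "jdommc"

jdommc


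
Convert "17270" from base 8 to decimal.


Input: "17270" in base 8
Positional expansion:
  Digit '1' (value 1) x 8^4 = 4096
  Digit '7' (value 7) x 8^3 = 3584
  Digit '2' (value 2) x 8^2 = 128
  Digit '7' (value 7) x 8^1 = 56
  Digit '0' (value 0) x 8^0 = 0
Sum = 7864

7864


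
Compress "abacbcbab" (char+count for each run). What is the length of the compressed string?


Input: abacbcbab
Runs:
  'a' x 1 => "a1"
  'b' x 1 => "b1"
  'a' x 1 => "a1"
  'c' x 1 => "c1"
  'b' x 1 => "b1"
  'c' x 1 => "c1"
  'b' x 1 => "b1"
  'a' x 1 => "a1"
  'b' x 1 => "b1"
Compressed: "a1b1a1c1b1c1b1a1b1"
Compressed length: 18

18


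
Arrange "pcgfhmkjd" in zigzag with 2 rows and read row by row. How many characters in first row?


Zigzag "pcgfhmkjd" into 2 rows:
Placing characters:
  'p' => row 0
  'c' => row 1
  'g' => row 0
  'f' => row 1
  'h' => row 0
  'm' => row 1
  'k' => row 0
  'j' => row 1
  'd' => row 0
Rows:
  Row 0: "pghkd"
  Row 1: "cfmj"
First row length: 5

5


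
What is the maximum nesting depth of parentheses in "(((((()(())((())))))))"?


Input: "(((((()(())((())))))))"
Tracking depth:
  Position 0 '(': depth becomes 1
  Position 1 '(': depth becomes 2
  Position 2 '(': depth becomes 3
  Position 3 '(': depth becomes 4
  Position 4 '(': depth becomes 5
  Position 5 '(': depth becomes 6
  Position 6 ')': depth becomes 5
  Position 7 '(': depth becomes 6
  Position 8 '(': depth becomes 7
  Position 9 ')': depth becomes 6
  Position 10 ')': depth becomes 5
  Position 11 '(': depth becomes 6
  Position 12 '(': depth becomes 7
  Position 13 '(': depth becomes 8
  Position 14 ')': depth becomes 7
  Position 15 ')': depth becomes 6
  Position 16 ')': depth becomes 5
  Position 17 ')': depth becomes 4
  Position 18 ')': depth becomes 3
  Position 19 ')': depth becomes 2
  Position 20 ')': depth becomes 1
  Position 21 ')': depth becomes 0
Maximum depth reached: 8

8


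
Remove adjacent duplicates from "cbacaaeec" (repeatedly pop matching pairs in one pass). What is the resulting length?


Input: cbacaaeec
Stack-based adjacent duplicate removal:
  Read 'c': push. Stack: c
  Read 'b': push. Stack: cb
  Read 'a': push. Stack: cba
  Read 'c': push. Stack: cbac
  Read 'a': push. Stack: cbaca
  Read 'a': matches stack top 'a' => pop. Stack: cbac
  Read 'e': push. Stack: cbace
  Read 'e': matches stack top 'e' => pop. Stack: cbac
  Read 'c': matches stack top 'c' => pop. Stack: cba
Final stack: "cba" (length 3)

3


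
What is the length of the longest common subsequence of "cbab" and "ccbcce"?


LCS of "cbab" and "ccbcce"
DP table:
           c    c    b    c    c    e
      0    0    0    0    0    0    0
  c   0    1    1    1    1    1    1
  b   0    1    1    2    2    2    2
  a   0    1    1    2    2    2    2
  b   0    1    1    2    2    2    2
LCS length = dp[4][6] = 2

2


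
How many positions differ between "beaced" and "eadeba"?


Comparing "beaced" and "eadeba" position by position:
  Position 0: 'b' vs 'e' => DIFFER
  Position 1: 'e' vs 'a' => DIFFER
  Position 2: 'a' vs 'd' => DIFFER
  Position 3: 'c' vs 'e' => DIFFER
  Position 4: 'e' vs 'b' => DIFFER
  Position 5: 'd' vs 'a' => DIFFER
Positions that differ: 6

6


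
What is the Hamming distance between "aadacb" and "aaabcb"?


Comparing "aadacb" and "aaabcb" position by position:
  Position 0: 'a' vs 'a' => same
  Position 1: 'a' vs 'a' => same
  Position 2: 'd' vs 'a' => differ
  Position 3: 'a' vs 'b' => differ
  Position 4: 'c' vs 'c' => same
  Position 5: 'b' vs 'b' => same
Total differences (Hamming distance): 2

2


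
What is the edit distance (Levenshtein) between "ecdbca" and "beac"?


Computing edit distance: "ecdbca" -> "beac"
DP table:
           b    e    a    c
      0    1    2    3    4
  e   1    1    1    2    3
  c   2    2    2    2    2
  d   3    3    3    3    3
  b   4    3    4    4    4
  c   5    4    4    5    4
  a   6    5    5    4    5
Edit distance = dp[6][4] = 5

5


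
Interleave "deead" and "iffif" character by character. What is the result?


Interleaving "deead" and "iffif":
  Position 0: 'd' from first, 'i' from second => "di"
  Position 1: 'e' from first, 'f' from second => "ef"
  Position 2: 'e' from first, 'f' from second => "ef"
  Position 3: 'a' from first, 'i' from second => "ai"
  Position 4: 'd' from first, 'f' from second => "df"
Result: diefefaidf

diefefaidf


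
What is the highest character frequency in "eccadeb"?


Input: eccadeb
Character counts:
  'a': 1
  'b': 1
  'c': 2
  'd': 1
  'e': 2
Maximum frequency: 2

2


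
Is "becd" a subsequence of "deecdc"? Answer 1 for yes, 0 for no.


Check if "becd" is a subsequence of "deecdc"
Greedy scan:
  Position 0 ('d'): no match needed
  Position 1 ('e'): no match needed
  Position 2 ('e'): no match needed
  Position 3 ('c'): no match needed
  Position 4 ('d'): no match needed
  Position 5 ('c'): no match needed
Only matched 0/4 characters => not a subsequence

0


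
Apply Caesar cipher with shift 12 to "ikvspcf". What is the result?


Caesar cipher: shift "ikvspcf" by 12
  'i' (pos 8) + 12 = pos 20 = 'u'
  'k' (pos 10) + 12 = pos 22 = 'w'
  'v' (pos 21) + 12 = pos 7 = 'h'
  's' (pos 18) + 12 = pos 4 = 'e'
  'p' (pos 15) + 12 = pos 1 = 'b'
  'c' (pos 2) + 12 = pos 14 = 'o'
  'f' (pos 5) + 12 = pos 17 = 'r'
Result: uwhebor

uwhebor


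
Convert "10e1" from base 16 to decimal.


Input: "10e1" in base 16
Positional expansion:
  Digit '1' (value 1) x 16^3 = 4096
  Digit '0' (value 0) x 16^2 = 0
  Digit 'e' (value 14) x 16^1 = 224
  Digit '1' (value 1) x 16^0 = 1
Sum = 4321

4321


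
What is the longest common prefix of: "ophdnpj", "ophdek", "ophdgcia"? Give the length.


Words: ophdnpj, ophdek, ophdgcia
  Position 0: all 'o' => match
  Position 1: all 'p' => match
  Position 2: all 'h' => match
  Position 3: all 'd' => match
  Position 4: ('n', 'e', 'g') => mismatch, stop
LCP = "ophd" (length 4)

4


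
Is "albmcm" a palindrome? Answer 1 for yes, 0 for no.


Input: albmcm
Reversed: mcmbla
  Compare pos 0 ('a') with pos 5 ('m'): MISMATCH
  Compare pos 1 ('l') with pos 4 ('c'): MISMATCH
  Compare pos 2 ('b') with pos 3 ('m'): MISMATCH
Result: not a palindrome

0


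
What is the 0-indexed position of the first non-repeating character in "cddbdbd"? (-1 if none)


Input: cddbdbd
Character frequencies:
  'b': 2
  'c': 1
  'd': 4
Scanning left to right for freq == 1:
  Position 0 ('c'): unique! => answer = 0

0


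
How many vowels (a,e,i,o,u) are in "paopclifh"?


Input: paopclifh
Checking each character:
  'p' at position 0: consonant
  'a' at position 1: vowel (running total: 1)
  'o' at position 2: vowel (running total: 2)
  'p' at position 3: consonant
  'c' at position 4: consonant
  'l' at position 5: consonant
  'i' at position 6: vowel (running total: 3)
  'f' at position 7: consonant
  'h' at position 8: consonant
Total vowels: 3

3


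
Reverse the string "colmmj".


Input: colmmj
Reading characters right to left:
  Position 5: 'j'
  Position 4: 'm'
  Position 3: 'm'
  Position 2: 'l'
  Position 1: 'o'
  Position 0: 'c'
Reversed: jmmloc

jmmloc


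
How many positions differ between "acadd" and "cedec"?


Comparing "acadd" and "cedec" position by position:
  Position 0: 'a' vs 'c' => DIFFER
  Position 1: 'c' vs 'e' => DIFFER
  Position 2: 'a' vs 'd' => DIFFER
  Position 3: 'd' vs 'e' => DIFFER
  Position 4: 'd' vs 'c' => DIFFER
Positions that differ: 5

5


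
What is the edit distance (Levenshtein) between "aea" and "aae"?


Computing edit distance: "aea" -> "aae"
DP table:
           a    a    e
      0    1    2    3
  a   1    0    1    2
  e   2    1    1    1
  a   3    2    1    2
Edit distance = dp[3][3] = 2

2


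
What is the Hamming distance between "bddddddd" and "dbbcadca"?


Comparing "bddddddd" and "dbbcadca" position by position:
  Position 0: 'b' vs 'd' => differ
  Position 1: 'd' vs 'b' => differ
  Position 2: 'd' vs 'b' => differ
  Position 3: 'd' vs 'c' => differ
  Position 4: 'd' vs 'a' => differ
  Position 5: 'd' vs 'd' => same
  Position 6: 'd' vs 'c' => differ
  Position 7: 'd' vs 'a' => differ
Total differences (Hamming distance): 7

7


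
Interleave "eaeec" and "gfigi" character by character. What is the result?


Interleaving "eaeec" and "gfigi":
  Position 0: 'e' from first, 'g' from second => "eg"
  Position 1: 'a' from first, 'f' from second => "af"
  Position 2: 'e' from first, 'i' from second => "ei"
  Position 3: 'e' from first, 'g' from second => "eg"
  Position 4: 'c' from first, 'i' from second => "ci"
Result: egafeiegci

egafeiegci


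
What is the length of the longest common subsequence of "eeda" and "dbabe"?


LCS of "eeda" and "dbabe"
DP table:
           d    b    a    b    e
      0    0    0    0    0    0
  e   0    0    0    0    0    1
  e   0    0    0    0    0    1
  d   0    1    1    1    1    1
  a   0    1    1    2    2    2
LCS length = dp[4][5] = 2

2


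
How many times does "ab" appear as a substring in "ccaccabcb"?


Searching for "ab" in "ccaccabcb"
Scanning each position:
  Position 0: "cc" => no
  Position 1: "ca" => no
  Position 2: "ac" => no
  Position 3: "cc" => no
  Position 4: "ca" => no
  Position 5: "ab" => MATCH
  Position 6: "bc" => no
  Position 7: "cb" => no
Total occurrences: 1

1


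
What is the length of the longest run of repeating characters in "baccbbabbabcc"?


Input: "baccbbabbabcc"
Scanning for longest run:
  Position 1 ('a'): new char, reset run to 1
  Position 2 ('c'): new char, reset run to 1
  Position 3 ('c'): continues run of 'c', length=2
  Position 4 ('b'): new char, reset run to 1
  Position 5 ('b'): continues run of 'b', length=2
  Position 6 ('a'): new char, reset run to 1
  Position 7 ('b'): new char, reset run to 1
  Position 8 ('b'): continues run of 'b', length=2
  Position 9 ('a'): new char, reset run to 1
  Position 10 ('b'): new char, reset run to 1
  Position 11 ('c'): new char, reset run to 1
  Position 12 ('c'): continues run of 'c', length=2
Longest run: 'c' with length 2

2


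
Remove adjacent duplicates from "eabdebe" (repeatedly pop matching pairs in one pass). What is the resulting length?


Input: eabdebe
Stack-based adjacent duplicate removal:
  Read 'e': push. Stack: e
  Read 'a': push. Stack: ea
  Read 'b': push. Stack: eab
  Read 'd': push. Stack: eabd
  Read 'e': push. Stack: eabde
  Read 'b': push. Stack: eabdeb
  Read 'e': push. Stack: eabdebe
Final stack: "eabdebe" (length 7)

7


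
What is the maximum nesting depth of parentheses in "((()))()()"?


Input: "((()))()()"
Tracking depth:
  Position 0 '(': depth becomes 1
  Position 1 '(': depth becomes 2
  Position 2 '(': depth becomes 3
  Position 3 ')': depth becomes 2
  Position 4 ')': depth becomes 1
  Position 5 ')': depth becomes 0
  Position 6 '(': depth becomes 1
  Position 7 ')': depth becomes 0
  Position 8 '(': depth becomes 1
  Position 9 ')': depth becomes 0
Maximum depth reached: 3

3


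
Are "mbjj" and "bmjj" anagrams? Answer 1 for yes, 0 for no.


Strings: "mbjj", "bmjj"
Sorted first:  bjjm
Sorted second: bjjm
Sorted forms match => anagrams

1


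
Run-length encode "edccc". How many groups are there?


Input: edccc
Scanning for consecutive runs:
  Group 1: 'e' x 1 (positions 0-0)
  Group 2: 'd' x 1 (positions 1-1)
  Group 3: 'c' x 3 (positions 2-4)
Total groups: 3

3


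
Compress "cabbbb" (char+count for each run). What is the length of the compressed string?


Input: cabbbb
Runs:
  'c' x 1 => "c1"
  'a' x 1 => "a1"
  'b' x 4 => "b4"
Compressed: "c1a1b4"
Compressed length: 6

6


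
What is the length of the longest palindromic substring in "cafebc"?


Input: "cafebc"
Checking substrings for palindromes:
  No multi-char palindromic substrings found
Longest palindromic substring: "c" with length 1

1


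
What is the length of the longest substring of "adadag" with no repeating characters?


Input: "adadag"
Sliding window (track last position of each char):
  Position 0 ('a'): window [0,0] length 1 -- new best
  Position 1 ('d'): window [0,1] length 2 -- new best
  Position 2 ('a'): repeat (last at 0), move window start to 1
  Position 2 ('a'): window [1,2] length 2
  Position 3 ('d'): repeat (last at 1), move window start to 2
  Position 3 ('d'): window [2,3] length 2
  Position 4 ('a'): repeat (last at 2), move window start to 3
  Position 4 ('a'): window [3,4] length 2
  Position 5 ('g'): window [3,5] length 3 -- new best
Longest substring with no repeats: "dag" with length 3

3


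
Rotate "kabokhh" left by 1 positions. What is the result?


Input: "kabokhh", rotate left by 1
First 1 characters: "k"
Remaining characters: "abokhh"
Concatenate remaining + first: "abokhh" + "k" = "abokhhk"

abokhhk


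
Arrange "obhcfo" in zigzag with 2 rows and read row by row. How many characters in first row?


Zigzag "obhcfo" into 2 rows:
Placing characters:
  'o' => row 0
  'b' => row 1
  'h' => row 0
  'c' => row 1
  'f' => row 0
  'o' => row 1
Rows:
  Row 0: "ohf"
  Row 1: "bco"
First row length: 3

3


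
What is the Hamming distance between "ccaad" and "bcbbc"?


Comparing "ccaad" and "bcbbc" position by position:
  Position 0: 'c' vs 'b' => differ
  Position 1: 'c' vs 'c' => same
  Position 2: 'a' vs 'b' => differ
  Position 3: 'a' vs 'b' => differ
  Position 4: 'd' vs 'c' => differ
Total differences (Hamming distance): 4

4


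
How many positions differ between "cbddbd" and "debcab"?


Comparing "cbddbd" and "debcab" position by position:
  Position 0: 'c' vs 'd' => DIFFER
  Position 1: 'b' vs 'e' => DIFFER
  Position 2: 'd' vs 'b' => DIFFER
  Position 3: 'd' vs 'c' => DIFFER
  Position 4: 'b' vs 'a' => DIFFER
  Position 5: 'd' vs 'b' => DIFFER
Positions that differ: 6

6


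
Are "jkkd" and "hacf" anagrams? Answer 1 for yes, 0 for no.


Strings: "jkkd", "hacf"
Sorted first:  djkk
Sorted second: acfh
Differ at position 0: 'd' vs 'a' => not anagrams

0


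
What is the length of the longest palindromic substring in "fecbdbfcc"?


Input: "fecbdbfcc"
Checking substrings for palindromes:
  [3:6] "bdb" (len 3) => palindrome
  [7:9] "cc" (len 2) => palindrome
Longest palindromic substring: "bdb" with length 3

3


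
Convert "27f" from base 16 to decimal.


Input: "27f" in base 16
Positional expansion:
  Digit '2' (value 2) x 16^2 = 512
  Digit '7' (value 7) x 16^1 = 112
  Digit 'f' (value 15) x 16^0 = 15
Sum = 639

639


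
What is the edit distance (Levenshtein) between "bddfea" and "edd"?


Computing edit distance: "bddfea" -> "edd"
DP table:
           e    d    d
      0    1    2    3
  b   1    1    2    3
  d   2    2    1    2
  d   3    3    2    1
  f   4    4    3    2
  e   5    4    4    3
  a   6    5    5    4
Edit distance = dp[6][3] = 4

4


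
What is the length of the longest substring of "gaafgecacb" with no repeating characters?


Input: "gaafgecacb"
Sliding window (track last position of each char):
  Position 0 ('g'): window [0,0] length 1 -- new best
  Position 1 ('a'): window [0,1] length 2 -- new best
  Position 2 ('a'): repeat (last at 1), move window start to 2
  Position 2 ('a'): window [2,2] length 1
  Position 3 ('f'): window [2,3] length 2
  Position 4 ('g'): window [2,4] length 3 -- new best
  Position 5 ('e'): window [2,5] length 4 -- new best
  Position 6 ('c'): window [2,6] length 5 -- new best
  Position 7 ('a'): repeat (last at 2), move window start to 3
  Position 7 ('a'): window [3,7] length 5
  Position 8 ('c'): repeat (last at 6), move window start to 7
  Position 8 ('c'): window [7,8] length 2
  Position 9 ('b'): window [7,9] length 3
Longest substring with no repeats: "afgec" with length 5

5


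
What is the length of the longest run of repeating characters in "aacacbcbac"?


Input: "aacacbcbac"
Scanning for longest run:
  Position 1 ('a'): continues run of 'a', length=2
  Position 2 ('c'): new char, reset run to 1
  Position 3 ('a'): new char, reset run to 1
  Position 4 ('c'): new char, reset run to 1
  Position 5 ('b'): new char, reset run to 1
  Position 6 ('c'): new char, reset run to 1
  Position 7 ('b'): new char, reset run to 1
  Position 8 ('a'): new char, reset run to 1
  Position 9 ('c'): new char, reset run to 1
Longest run: 'a' with length 2

2


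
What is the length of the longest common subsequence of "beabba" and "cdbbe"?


LCS of "beabba" and "cdbbe"
DP table:
           c    d    b    b    e
      0    0    0    0    0    0
  b   0    0    0    1    1    1
  e   0    0    0    1    1    2
  a   0    0    0    1    1    2
  b   0    0    0    1    2    2
  b   0    0    0    1    2    2
  a   0    0    0    1    2    2
LCS length = dp[6][5] = 2

2


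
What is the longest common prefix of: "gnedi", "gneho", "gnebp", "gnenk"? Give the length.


Words: gnedi, gneho, gnebp, gnenk
  Position 0: all 'g' => match
  Position 1: all 'n' => match
  Position 2: all 'e' => match
  Position 3: ('d', 'h', 'b', 'n') => mismatch, stop
LCP = "gne" (length 3)

3


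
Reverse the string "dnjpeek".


Input: dnjpeek
Reading characters right to left:
  Position 6: 'k'
  Position 5: 'e'
  Position 4: 'e'
  Position 3: 'p'
  Position 2: 'j'
  Position 1: 'n'
  Position 0: 'd'
Reversed: keepjnd

keepjnd


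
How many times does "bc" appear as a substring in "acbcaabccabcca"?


Searching for "bc" in "acbcaabccabcca"
Scanning each position:
  Position 0: "ac" => no
  Position 1: "cb" => no
  Position 2: "bc" => MATCH
  Position 3: "ca" => no
  Position 4: "aa" => no
  Position 5: "ab" => no
  Position 6: "bc" => MATCH
  Position 7: "cc" => no
  Position 8: "ca" => no
  Position 9: "ab" => no
  Position 10: "bc" => MATCH
  Position 11: "cc" => no
  Position 12: "ca" => no
Total occurrences: 3

3


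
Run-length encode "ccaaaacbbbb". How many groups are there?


Input: ccaaaacbbbb
Scanning for consecutive runs:
  Group 1: 'c' x 2 (positions 0-1)
  Group 2: 'a' x 4 (positions 2-5)
  Group 3: 'c' x 1 (positions 6-6)
  Group 4: 'b' x 4 (positions 7-10)
Total groups: 4

4


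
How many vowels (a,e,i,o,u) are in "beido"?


Input: beido
Checking each character:
  'b' at position 0: consonant
  'e' at position 1: vowel (running total: 1)
  'i' at position 2: vowel (running total: 2)
  'd' at position 3: consonant
  'o' at position 4: vowel (running total: 3)
Total vowels: 3

3


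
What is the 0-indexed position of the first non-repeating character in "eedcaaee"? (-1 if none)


Input: eedcaaee
Character frequencies:
  'a': 2
  'c': 1
  'd': 1
  'e': 4
Scanning left to right for freq == 1:
  Position 0 ('e'): freq=4, skip
  Position 1 ('e'): freq=4, skip
  Position 2 ('d'): unique! => answer = 2

2


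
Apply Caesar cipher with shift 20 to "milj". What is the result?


Caesar cipher: shift "milj" by 20
  'm' (pos 12) + 20 = pos 6 = 'g'
  'i' (pos 8) + 20 = pos 2 = 'c'
  'l' (pos 11) + 20 = pos 5 = 'f'
  'j' (pos 9) + 20 = pos 3 = 'd'
Result: gcfd

gcfd


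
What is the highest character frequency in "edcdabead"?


Input: edcdabead
Character counts:
  'a': 2
  'b': 1
  'c': 1
  'd': 3
  'e': 2
Maximum frequency: 3

3


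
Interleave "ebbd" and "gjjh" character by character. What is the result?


Interleaving "ebbd" and "gjjh":
  Position 0: 'e' from first, 'g' from second => "eg"
  Position 1: 'b' from first, 'j' from second => "bj"
  Position 2: 'b' from first, 'j' from second => "bj"
  Position 3: 'd' from first, 'h' from second => "dh"
Result: egbjbjdh

egbjbjdh


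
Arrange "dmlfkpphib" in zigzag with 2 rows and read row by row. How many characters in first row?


Zigzag "dmlfkpphib" into 2 rows:
Placing characters:
  'd' => row 0
  'm' => row 1
  'l' => row 0
  'f' => row 1
  'k' => row 0
  'p' => row 1
  'p' => row 0
  'h' => row 1
  'i' => row 0
  'b' => row 1
Rows:
  Row 0: "dlkpi"
  Row 1: "mfphb"
First row length: 5

5


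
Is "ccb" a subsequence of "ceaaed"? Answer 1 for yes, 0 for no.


Check if "ccb" is a subsequence of "ceaaed"
Greedy scan:
  Position 0 ('c'): matches sub[0] = 'c'
  Position 1 ('e'): no match needed
  Position 2 ('a'): no match needed
  Position 3 ('a'): no match needed
  Position 4 ('e'): no match needed
  Position 5 ('d'): no match needed
Only matched 1/3 characters => not a subsequence

0


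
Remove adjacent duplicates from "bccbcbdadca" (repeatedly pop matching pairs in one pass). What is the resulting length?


Input: bccbcbdadca
Stack-based adjacent duplicate removal:
  Read 'b': push. Stack: b
  Read 'c': push. Stack: bc
  Read 'c': matches stack top 'c' => pop. Stack: b
  Read 'b': matches stack top 'b' => pop. Stack: (empty)
  Read 'c': push. Stack: c
  Read 'b': push. Stack: cb
  Read 'd': push. Stack: cbd
  Read 'a': push. Stack: cbda
  Read 'd': push. Stack: cbdad
  Read 'c': push. Stack: cbdadc
  Read 'a': push. Stack: cbdadca
Final stack: "cbdadca" (length 7)

7


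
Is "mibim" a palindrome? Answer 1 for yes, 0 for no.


Input: mibim
Reversed: mibim
  Compare pos 0 ('m') with pos 4 ('m'): match
  Compare pos 1 ('i') with pos 3 ('i'): match
Result: palindrome

1


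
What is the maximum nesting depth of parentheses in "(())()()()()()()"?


Input: "(())()()()()()()"
Tracking depth:
  Position 0 '(': depth becomes 1
  Position 1 '(': depth becomes 2
  Position 2 ')': depth becomes 1
  Position 3 ')': depth becomes 0
  Position 4 '(': depth becomes 1
  Position 5 ')': depth becomes 0
  Position 6 '(': depth becomes 1
  Position 7 ')': depth becomes 0
  Position 8 '(': depth becomes 1
  Position 9 ')': depth becomes 0
  Position 10 '(': depth becomes 1
  Position 11 ')': depth becomes 0
  Position 12 '(': depth becomes 1
  Position 13 ')': depth becomes 0
  Position 14 '(': depth becomes 1
  Position 15 ')': depth becomes 0
Maximum depth reached: 2

2


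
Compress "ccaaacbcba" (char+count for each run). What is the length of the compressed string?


Input: ccaaacbcba
Runs:
  'c' x 2 => "c2"
  'a' x 3 => "a3"
  'c' x 1 => "c1"
  'b' x 1 => "b1"
  'c' x 1 => "c1"
  'b' x 1 => "b1"
  'a' x 1 => "a1"
Compressed: "c2a3c1b1c1b1a1"
Compressed length: 14

14


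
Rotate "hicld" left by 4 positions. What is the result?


Input: "hicld", rotate left by 4
First 4 characters: "hicl"
Remaining characters: "d"
Concatenate remaining + first: "d" + "hicl" = "dhicl"

dhicl


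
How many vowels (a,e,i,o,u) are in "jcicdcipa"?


Input: jcicdcipa
Checking each character:
  'j' at position 0: consonant
  'c' at position 1: consonant
  'i' at position 2: vowel (running total: 1)
  'c' at position 3: consonant
  'd' at position 4: consonant
  'c' at position 5: consonant
  'i' at position 6: vowel (running total: 2)
  'p' at position 7: consonant
  'a' at position 8: vowel (running total: 3)
Total vowels: 3

3


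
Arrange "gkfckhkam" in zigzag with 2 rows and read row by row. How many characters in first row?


Zigzag "gkfckhkam" into 2 rows:
Placing characters:
  'g' => row 0
  'k' => row 1
  'f' => row 0
  'c' => row 1
  'k' => row 0
  'h' => row 1
  'k' => row 0
  'a' => row 1
  'm' => row 0
Rows:
  Row 0: "gfkkm"
  Row 1: "kcha"
First row length: 5

5


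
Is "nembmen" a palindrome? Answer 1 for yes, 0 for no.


Input: nembmen
Reversed: nembmen
  Compare pos 0 ('n') with pos 6 ('n'): match
  Compare pos 1 ('e') with pos 5 ('e'): match
  Compare pos 2 ('m') with pos 4 ('m'): match
Result: palindrome

1


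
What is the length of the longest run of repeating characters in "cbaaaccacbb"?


Input: "cbaaaccacbb"
Scanning for longest run:
  Position 1 ('b'): new char, reset run to 1
  Position 2 ('a'): new char, reset run to 1
  Position 3 ('a'): continues run of 'a', length=2
  Position 4 ('a'): continues run of 'a', length=3
  Position 5 ('c'): new char, reset run to 1
  Position 6 ('c'): continues run of 'c', length=2
  Position 7 ('a'): new char, reset run to 1
  Position 8 ('c'): new char, reset run to 1
  Position 9 ('b'): new char, reset run to 1
  Position 10 ('b'): continues run of 'b', length=2
Longest run: 'a' with length 3

3


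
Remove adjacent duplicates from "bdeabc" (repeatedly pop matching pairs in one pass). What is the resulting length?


Input: bdeabc
Stack-based adjacent duplicate removal:
  Read 'b': push. Stack: b
  Read 'd': push. Stack: bd
  Read 'e': push. Stack: bde
  Read 'a': push. Stack: bdea
  Read 'b': push. Stack: bdeab
  Read 'c': push. Stack: bdeabc
Final stack: "bdeabc" (length 6)

6


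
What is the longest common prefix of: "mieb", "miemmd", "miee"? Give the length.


Words: mieb, miemmd, miee
  Position 0: all 'm' => match
  Position 1: all 'i' => match
  Position 2: all 'e' => match
  Position 3: ('b', 'm', 'e') => mismatch, stop
LCP = "mie" (length 3)

3


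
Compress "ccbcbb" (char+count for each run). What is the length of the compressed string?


Input: ccbcbb
Runs:
  'c' x 2 => "c2"
  'b' x 1 => "b1"
  'c' x 1 => "c1"
  'b' x 2 => "b2"
Compressed: "c2b1c1b2"
Compressed length: 8

8


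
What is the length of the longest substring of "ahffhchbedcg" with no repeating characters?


Input: "ahffhchbedcg"
Sliding window (track last position of each char):
  Position 0 ('a'): window [0,0] length 1 -- new best
  Position 1 ('h'): window [0,1] length 2 -- new best
  Position 2 ('f'): window [0,2] length 3 -- new best
  Position 3 ('f'): repeat (last at 2), move window start to 3
  Position 3 ('f'): window [3,3] length 1
  Position 4 ('h'): window [3,4] length 2
  Position 5 ('c'): window [3,5] length 3
  Position 6 ('h'): repeat (last at 4), move window start to 5
  Position 6 ('h'): window [5,6] length 2
  Position 7 ('b'): window [5,7] length 3
  Position 8 ('e'): window [5,8] length 4 -- new best
  Position 9 ('d'): window [5,9] length 5 -- new best
  Position 10 ('c'): repeat (last at 5), move window start to 6
  Position 10 ('c'): window [6,10] length 5
  Position 11 ('g'): window [6,11] length 6 -- new best
Longest substring with no repeats: "hbedcg" with length 6

6


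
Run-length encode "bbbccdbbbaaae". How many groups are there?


Input: bbbccdbbbaaae
Scanning for consecutive runs:
  Group 1: 'b' x 3 (positions 0-2)
  Group 2: 'c' x 2 (positions 3-4)
  Group 3: 'd' x 1 (positions 5-5)
  Group 4: 'b' x 3 (positions 6-8)
  Group 5: 'a' x 3 (positions 9-11)
  Group 6: 'e' x 1 (positions 12-12)
Total groups: 6

6


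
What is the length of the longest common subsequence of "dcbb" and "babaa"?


LCS of "dcbb" and "babaa"
DP table:
           b    a    b    a    a
      0    0    0    0    0    0
  d   0    0    0    0    0    0
  c   0    0    0    0    0    0
  b   0    1    1    1    1    1
  b   0    1    1    2    2    2
LCS length = dp[4][5] = 2

2


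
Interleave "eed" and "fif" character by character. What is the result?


Interleaving "eed" and "fif":
  Position 0: 'e' from first, 'f' from second => "ef"
  Position 1: 'e' from first, 'i' from second => "ei"
  Position 2: 'd' from first, 'f' from second => "df"
Result: efeidf

efeidf


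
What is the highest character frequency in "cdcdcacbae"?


Input: cdcdcacbae
Character counts:
  'a': 2
  'b': 1
  'c': 4
  'd': 2
  'e': 1
Maximum frequency: 4

4


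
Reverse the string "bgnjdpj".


Input: bgnjdpj
Reading characters right to left:
  Position 6: 'j'
  Position 5: 'p'
  Position 4: 'd'
  Position 3: 'j'
  Position 2: 'n'
  Position 1: 'g'
  Position 0: 'b'
Reversed: jpdjngb

jpdjngb


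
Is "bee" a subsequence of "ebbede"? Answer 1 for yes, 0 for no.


Check if "bee" is a subsequence of "ebbede"
Greedy scan:
  Position 0 ('e'): no match needed
  Position 1 ('b'): matches sub[0] = 'b'
  Position 2 ('b'): no match needed
  Position 3 ('e'): matches sub[1] = 'e'
  Position 4 ('d'): no match needed
  Position 5 ('e'): matches sub[2] = 'e'
All 3 characters matched => is a subsequence

1


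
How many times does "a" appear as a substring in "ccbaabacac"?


Searching for "a" in "ccbaabacac"
Scanning each position:
  Position 0: "c" => no
  Position 1: "c" => no
  Position 2: "b" => no
  Position 3: "a" => MATCH
  Position 4: "a" => MATCH
  Position 5: "b" => no
  Position 6: "a" => MATCH
  Position 7: "c" => no
  Position 8: "a" => MATCH
  Position 9: "c" => no
Total occurrences: 4

4


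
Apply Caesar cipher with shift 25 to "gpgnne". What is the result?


Caesar cipher: shift "gpgnne" by 25
  'g' (pos 6) + 25 = pos 5 = 'f'
  'p' (pos 15) + 25 = pos 14 = 'o'
  'g' (pos 6) + 25 = pos 5 = 'f'
  'n' (pos 13) + 25 = pos 12 = 'm'
  'n' (pos 13) + 25 = pos 12 = 'm'
  'e' (pos 4) + 25 = pos 3 = 'd'
Result: fofmmd

fofmmd


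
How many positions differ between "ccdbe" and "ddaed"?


Comparing "ccdbe" and "ddaed" position by position:
  Position 0: 'c' vs 'd' => DIFFER
  Position 1: 'c' vs 'd' => DIFFER
  Position 2: 'd' vs 'a' => DIFFER
  Position 3: 'b' vs 'e' => DIFFER
  Position 4: 'e' vs 'd' => DIFFER
Positions that differ: 5

5


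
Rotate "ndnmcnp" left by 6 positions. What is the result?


Input: "ndnmcnp", rotate left by 6
First 6 characters: "ndnmcn"
Remaining characters: "p"
Concatenate remaining + first: "p" + "ndnmcn" = "pndnmcn"

pndnmcn


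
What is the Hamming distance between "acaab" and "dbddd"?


Comparing "acaab" and "dbddd" position by position:
  Position 0: 'a' vs 'd' => differ
  Position 1: 'c' vs 'b' => differ
  Position 2: 'a' vs 'd' => differ
  Position 3: 'a' vs 'd' => differ
  Position 4: 'b' vs 'd' => differ
Total differences (Hamming distance): 5

5


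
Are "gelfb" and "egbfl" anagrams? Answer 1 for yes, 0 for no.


Strings: "gelfb", "egbfl"
Sorted first:  befgl
Sorted second: befgl
Sorted forms match => anagrams

1


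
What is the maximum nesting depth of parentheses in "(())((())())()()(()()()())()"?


Input: "(())((())())()()(()()()())()"
Tracking depth:
  Position 0 '(': depth becomes 1
  Position 1 '(': depth becomes 2
  Position 2 ')': depth becomes 1
  Position 3 ')': depth becomes 0
  Position 4 '(': depth becomes 1
  Position 5 '(': depth becomes 2
  Position 6 '(': depth becomes 3
  Position 7 ')': depth becomes 2
  Position 8 ')': depth becomes 1
  Position 9 '(': depth becomes 2
  Position 10 ')': depth becomes 1
  Position 11 ')': depth becomes 0
  Position 12 '(': depth becomes 1
  Position 13 ')': depth becomes 0
  Position 14 '(': depth becomes 1
  Position 15 ')': depth becomes 0
  Position 16 '(': depth becomes 1
  Position 17 '(': depth becomes 2
  Position 18 ')': depth becomes 1
  Position 19 '(': depth becomes 2
  Position 20 ')': depth becomes 1
  Position 21 '(': depth becomes 2
  Position 22 ')': depth becomes 1
  Position 23 '(': depth becomes 2
  Position 24 ')': depth becomes 1
  Position 25 ')': depth becomes 0
  Position 26 '(': depth becomes 1
  Position 27 ')': depth becomes 0
Maximum depth reached: 3

3


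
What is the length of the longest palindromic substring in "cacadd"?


Input: "cacadd"
Checking substrings for palindromes:
  [0:3] "cac" (len 3) => palindrome
  [1:4] "aca" (len 3) => palindrome
  [4:6] "dd" (len 2) => palindrome
Longest palindromic substring: "cac" with length 3

3


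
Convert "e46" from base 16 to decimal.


Input: "e46" in base 16
Positional expansion:
  Digit 'e' (value 14) x 16^2 = 3584
  Digit '4' (value 4) x 16^1 = 64
  Digit '6' (value 6) x 16^0 = 6
Sum = 3654

3654


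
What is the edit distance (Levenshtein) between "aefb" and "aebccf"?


Computing edit distance: "aefb" -> "aebccf"
DP table:
           a    e    b    c    c    f
      0    1    2    3    4    5    6
  a   1    0    1    2    3    4    5
  e   2    1    0    1    2    3    4
  f   3    2    1    1    2    3    3
  b   4    3    2    1    2    3    4
Edit distance = dp[4][6] = 4

4


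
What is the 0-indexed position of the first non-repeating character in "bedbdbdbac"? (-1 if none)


Input: bedbdbdbac
Character frequencies:
  'a': 1
  'b': 4
  'c': 1
  'd': 3
  'e': 1
Scanning left to right for freq == 1:
  Position 0 ('b'): freq=4, skip
  Position 1 ('e'): unique! => answer = 1

1


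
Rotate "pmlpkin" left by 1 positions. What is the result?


Input: "pmlpkin", rotate left by 1
First 1 characters: "p"
Remaining characters: "mlpkin"
Concatenate remaining + first: "mlpkin" + "p" = "mlpkinp"

mlpkinp


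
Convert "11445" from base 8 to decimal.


Input: "11445" in base 8
Positional expansion:
  Digit '1' (value 1) x 8^4 = 4096
  Digit '1' (value 1) x 8^3 = 512
  Digit '4' (value 4) x 8^2 = 256
  Digit '4' (value 4) x 8^1 = 32
  Digit '5' (value 5) x 8^0 = 5
Sum = 4901

4901


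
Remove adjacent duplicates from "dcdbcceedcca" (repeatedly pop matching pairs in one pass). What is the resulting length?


Input: dcdbcceedcca
Stack-based adjacent duplicate removal:
  Read 'd': push. Stack: d
  Read 'c': push. Stack: dc
  Read 'd': push. Stack: dcd
  Read 'b': push. Stack: dcdb
  Read 'c': push. Stack: dcdbc
  Read 'c': matches stack top 'c' => pop. Stack: dcdb
  Read 'e': push. Stack: dcdbe
  Read 'e': matches stack top 'e' => pop. Stack: dcdb
  Read 'd': push. Stack: dcdbd
  Read 'c': push. Stack: dcdbdc
  Read 'c': matches stack top 'c' => pop. Stack: dcdbd
  Read 'a': push. Stack: dcdbda
Final stack: "dcdbda" (length 6)

6
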